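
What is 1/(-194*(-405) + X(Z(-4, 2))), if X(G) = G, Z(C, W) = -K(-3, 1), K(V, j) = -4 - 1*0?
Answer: 1/78574 ≈ 1.2727e-5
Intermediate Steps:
K(V, j) = -4 (K(V, j) = -4 + 0 = -4)
Z(C, W) = 4 (Z(C, W) = -1*(-4) = 4)
1/(-194*(-405) + X(Z(-4, 2))) = 1/(-194*(-405) + 4) = 1/(78570 + 4) = 1/78574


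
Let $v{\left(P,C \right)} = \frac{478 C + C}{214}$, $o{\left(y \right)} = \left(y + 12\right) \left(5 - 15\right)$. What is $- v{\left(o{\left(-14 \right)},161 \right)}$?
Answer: $- \frac{77119}{214} \approx -360.37$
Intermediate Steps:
$o{\left(y \right)} = -120 - 10 y$ ($o{\left(y \right)} = \left(12 + y\right) \left(-10\right) = -120 - 10 y$)
$v{\left(P,C \right)} = \frac{479 C}{214}$ ($v{\left(P,C \right)} = 479 C \frac{1}{214} = \frac{479 C}{214}$)
$- v{\left(o{\left(-14 \right)},161 \right)} = - \frac{479 \cdot 161}{214} = \left(-1\right) \frac{77119}{214} = - \frac{77119}{214}$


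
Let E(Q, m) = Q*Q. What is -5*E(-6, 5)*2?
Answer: -360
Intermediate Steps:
E(Q, m) = Q²
-5*E(-6, 5)*2 = -5*(-6)²*2 = -5*36*2 = -180*2 = -360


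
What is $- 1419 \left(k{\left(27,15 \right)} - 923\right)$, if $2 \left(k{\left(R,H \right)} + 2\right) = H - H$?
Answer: $1312575$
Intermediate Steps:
$k{\left(R,H \right)} = -2$ ($k{\left(R,H \right)} = -2 + \frac{H - H}{2} = -2 + \frac{1}{2} \cdot 0 = -2 + 0 = -2$)
$- 1419 \left(k{\left(27,15 \right)} - 923\right) = - 1419 \left(-2 - 923\right) = \left(-1419\right) \left(-925\right) = 1312575$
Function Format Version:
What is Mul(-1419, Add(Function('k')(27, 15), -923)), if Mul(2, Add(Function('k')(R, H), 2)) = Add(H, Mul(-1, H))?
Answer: 1312575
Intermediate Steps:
Function('k')(R, H) = -2 (Function('k')(R, H) = Add(-2, Mul(Rational(1, 2), Add(H, Mul(-1, H)))) = Add(-2, Mul(Rational(1, 2), 0)) = Add(-2, 0) = -2)
Mul(-1419, Add(Function('k')(27, 15), -923)) = Mul(-1419, Add(-2, -923)) = Mul(-1419, -925) = 1312575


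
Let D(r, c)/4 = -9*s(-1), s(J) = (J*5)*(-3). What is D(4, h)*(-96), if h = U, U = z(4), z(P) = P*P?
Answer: 51840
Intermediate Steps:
s(J) = -15*J (s(J) = (5*J)*(-3) = -15*J)
z(P) = P²
U = 16 (U = 4² = 16)
h = 16
D(r, c) = -540 (D(r, c) = 4*(-(-135)*(-1)) = 4*(-9*15) = 4*(-135) = -540)
D(4, h)*(-96) = -540*(-96) = 51840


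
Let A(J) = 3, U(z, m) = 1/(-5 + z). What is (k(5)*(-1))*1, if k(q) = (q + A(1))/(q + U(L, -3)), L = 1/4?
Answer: -152/91 ≈ -1.6703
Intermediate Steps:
L = ¼ ≈ 0.25000
k(q) = (3 + q)/(-4/19 + q) (k(q) = (q + 3)/(q + 1/(-5 + ¼)) = (3 + q)/(q + 1/(-19/4)) = (3 + q)/(q - 4/19) = (3 + q)/(-4/19 + q))
(k(5)*(-1))*1 = ((19*(3 + 5)/(-4 + 19*5))*(-1))*1 = ((19*8/(-4 + 95))*(-1))*1 = ((19*8/91)*(-1))*1 = ((19*(1/91)*8)*(-1))*1 = ((152/91)*(-1))*1 = -152/91*1 = -152/91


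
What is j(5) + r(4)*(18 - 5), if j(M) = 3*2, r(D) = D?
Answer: 58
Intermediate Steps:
j(M) = 6
j(5) + r(4)*(18 - 5) = 6 + 4*(18 - 5) = 6 + 4*13 = 6 + 52 = 58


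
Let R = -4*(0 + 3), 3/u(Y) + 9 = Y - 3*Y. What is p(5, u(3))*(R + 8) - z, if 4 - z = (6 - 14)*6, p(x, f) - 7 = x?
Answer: -100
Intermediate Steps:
u(Y) = 3/(-9 - 2*Y) (u(Y) = 3/(-9 + (Y - 3*Y)) = 3/(-9 - 2*Y))
p(x, f) = 7 + x
R = -12 (R = -4*3 = -12)
z = 52 (z = 4 - (6 - 14)*6 = 4 - (-8)*6 = 4 - 1*(-48) = 4 + 48 = 52)
p(5, u(3))*(R + 8) - z = (7 + 5)*(-12 + 8) - 1*52 = 12*(-4) - 52 = -48 - 52 = -100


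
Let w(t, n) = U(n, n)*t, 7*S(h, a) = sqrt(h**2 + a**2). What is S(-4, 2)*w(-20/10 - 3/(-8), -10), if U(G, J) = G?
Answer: 65*sqrt(5)/14 ≈ 10.382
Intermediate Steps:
S(h, a) = sqrt(a**2 + h**2)/7 (S(h, a) = sqrt(h**2 + a**2)/7 = sqrt(a**2 + h**2)/7)
w(t, n) = n*t
S(-4, 2)*w(-20/10 - 3/(-8), -10) = (sqrt(2**2 + (-4)**2)/7)*(-10*(-20/10 - 3/(-8))) = (sqrt(4 + 16)/7)*(-10*(-20*1/10 - 3*(-1/8))) = (sqrt(20)/7)*(-10*(-2 + 3/8)) = ((2*sqrt(5))/7)*(-10*(-13/8)) = (2*sqrt(5)/7)*(65/4) = 65*sqrt(5)/14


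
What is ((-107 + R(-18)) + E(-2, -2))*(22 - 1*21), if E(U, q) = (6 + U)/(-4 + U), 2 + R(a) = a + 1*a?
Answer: -437/3 ≈ -145.67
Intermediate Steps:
R(a) = -2 + 2*a (R(a) = -2 + (a + 1*a) = -2 + (a + a) = -2 + 2*a)
E(U, q) = (6 + U)/(-4 + U)
((-107 + R(-18)) + E(-2, -2))*(22 - 1*21) = ((-107 + (-2 + 2*(-18))) + (6 - 2)/(-4 - 2))*(22 - 1*21) = ((-107 + (-2 - 36)) + 4/(-6))*(22 - 21) = ((-107 - 38) - ⅙*4)*1 = (-145 - ⅔)*1 = -437/3*1 = -437/3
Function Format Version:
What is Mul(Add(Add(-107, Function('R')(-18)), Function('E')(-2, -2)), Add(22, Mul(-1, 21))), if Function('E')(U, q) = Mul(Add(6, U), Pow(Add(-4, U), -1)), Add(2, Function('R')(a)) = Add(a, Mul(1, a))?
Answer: Rational(-437, 3) ≈ -145.67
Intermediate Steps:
Function('R')(a) = Add(-2, Mul(2, a)) (Function('R')(a) = Add(-2, Add(a, Mul(1, a))) = Add(-2, Add(a, a)) = Add(-2, Mul(2, a)))
Function('E')(U, q) = Mul(Pow(Add(-4, U), -1), Add(6, U))
Mul(Add(Add(-107, Function('R')(-18)), Function('E')(-2, -2)), Add(22, Mul(-1, 21))) = Mul(Add(Add(-107, Add(-2, Mul(2, -18))), Mul(Pow(Add(-4, -2), -1), Add(6, -2))), Add(22, Mul(-1, 21))) = Mul(Add(Add(-107, Add(-2, -36)), Mul(Pow(-6, -1), 4)), Add(22, -21)) = Mul(Add(Add(-107, -38), Mul(Rational(-1, 6), 4)), 1) = Mul(Add(-145, Rational(-2, 3)), 1) = Mul(Rational(-437, 3), 1) = Rational(-437, 3)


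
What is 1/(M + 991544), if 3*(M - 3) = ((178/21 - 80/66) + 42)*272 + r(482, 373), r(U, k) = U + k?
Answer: 693/690434936 ≈ 1.0037e-6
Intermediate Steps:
M = 3294944/693 (M = 3 + (((178/21 - 80/66) + 42)*272 + (482 + 373))/3 = 3 + (((178*(1/21) - 80*1/66) + 42)*272 + 855)/3 = 3 + (((178/21 - 40/33) + 42)*272 + 855)/3 = 3 + ((1678/231 + 42)*272 + 855)/3 = 3 + ((11380/231)*272 + 855)/3 = 3 + (3095360/231 + 855)/3 = 3 + (1/3)*(3292865/231) = 3 + 3292865/693 = 3294944/693 ≈ 4754.6)
1/(M + 991544) = 1/(3294944/693 + 991544) = 1/(690434936/693) = 693/690434936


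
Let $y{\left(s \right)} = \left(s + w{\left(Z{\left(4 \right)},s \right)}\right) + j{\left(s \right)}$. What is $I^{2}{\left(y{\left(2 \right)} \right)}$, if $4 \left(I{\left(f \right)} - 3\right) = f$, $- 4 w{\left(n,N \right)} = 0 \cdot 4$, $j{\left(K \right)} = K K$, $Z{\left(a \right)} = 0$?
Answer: $\frac{81}{4} \approx 20.25$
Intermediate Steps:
$j{\left(K \right)} = K^{2}$
$w{\left(n,N \right)} = 0$ ($w{\left(n,N \right)} = - \frac{0 \cdot 4}{4} = \left(- \frac{1}{4}\right) 0 = 0$)
$y{\left(s \right)} = s + s^{2}$ ($y{\left(s \right)} = \left(s + 0\right) + s^{2} = s + s^{2}$)
$I{\left(f \right)} = 3 + \frac{f}{4}$
$I^{2}{\left(y{\left(2 \right)} \right)} = \left(3 + \frac{2 \left(1 + 2\right)}{4}\right)^{2} = \left(3 + \frac{2 \cdot 3}{4}\right)^{2} = \left(3 + \frac{1}{4} \cdot 6\right)^{2} = \left(3 + \frac{3}{2}\right)^{2} = \left(\frac{9}{2}\right)^{2} = \frac{81}{4}$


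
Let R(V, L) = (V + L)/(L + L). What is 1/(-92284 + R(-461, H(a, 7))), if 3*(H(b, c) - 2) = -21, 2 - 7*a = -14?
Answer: -5/461187 ≈ -1.0842e-5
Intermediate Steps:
a = 16/7 (a = 2/7 - 1/7*(-14) = 2/7 + 2 = 16/7 ≈ 2.2857)
H(b, c) = -5 (H(b, c) = 2 + (1/3)*(-21) = 2 - 7 = -5)
R(V, L) = (L + V)/(2*L) (R(V, L) = (L + V)/((2*L)) = (L + V)*(1/(2*L)) = (L + V)/(2*L))
1/(-92284 + R(-461, H(a, 7))) = 1/(-92284 + (1/2)*(-5 - 461)/(-5)) = 1/(-92284 + (1/2)*(-1/5)*(-466)) = 1/(-92284 + 233/5) = 1/(-461187/5) = -5/461187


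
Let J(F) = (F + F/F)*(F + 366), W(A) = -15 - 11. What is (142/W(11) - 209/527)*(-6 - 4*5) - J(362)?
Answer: -139186860/527 ≈ -2.6411e+5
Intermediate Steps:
W(A) = -26
J(F) = (1 + F)*(366 + F) (J(F) = (F + 1)*(366 + F) = (1 + F)*(366 + F))
(142/W(11) - 209/527)*(-6 - 4*5) - J(362) = (142/(-26) - 209/527)*(-6 - 4*5) - (366 + 362² + 367*362) = (142*(-1/26) - 209*1/527)*(-6 - 20) - (366 + 131044 + 132854) = (-71/13 - 209/527)*(-26) - 1*264264 = -40134/6851*(-26) - 264264 = 80268/527 - 264264 = -139186860/527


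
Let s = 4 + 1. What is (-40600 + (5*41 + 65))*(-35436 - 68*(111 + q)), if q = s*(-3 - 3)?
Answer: 1651271520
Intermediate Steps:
s = 5
q = -30 (q = 5*(-3 - 3) = 5*(-6) = -30)
(-40600 + (5*41 + 65))*(-35436 - 68*(111 + q)) = (-40600 + (5*41 + 65))*(-35436 - 68*(111 - 30)) = (-40600 + (205 + 65))*(-35436 - 68*81) = (-40600 + 270)*(-35436 - 5508) = -40330*(-40944) = 1651271520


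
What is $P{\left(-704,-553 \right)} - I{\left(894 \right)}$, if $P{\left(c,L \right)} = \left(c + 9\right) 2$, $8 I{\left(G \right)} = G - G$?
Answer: $-1390$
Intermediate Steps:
$I{\left(G \right)} = 0$ ($I{\left(G \right)} = \frac{G - G}{8} = \frac{1}{8} \cdot 0 = 0$)
$P{\left(c,L \right)} = 18 + 2 c$ ($P{\left(c,L \right)} = \left(9 + c\right) 2 = 18 + 2 c$)
$P{\left(-704,-553 \right)} - I{\left(894 \right)} = \left(18 + 2 \left(-704\right)\right) - 0 = \left(18 - 1408\right) + 0 = -1390 + 0 = -1390$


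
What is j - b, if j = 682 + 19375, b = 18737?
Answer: 1320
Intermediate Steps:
j = 20057
j - b = 20057 - 1*18737 = 20057 - 18737 = 1320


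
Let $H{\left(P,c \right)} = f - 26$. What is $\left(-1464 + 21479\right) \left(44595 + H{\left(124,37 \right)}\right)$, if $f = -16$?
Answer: $891728295$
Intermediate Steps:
$H{\left(P,c \right)} = -42$ ($H{\left(P,c \right)} = -16 - 26 = -42$)
$\left(-1464 + 21479\right) \left(44595 + H{\left(124,37 \right)}\right) = \left(-1464 + 21479\right) \left(44595 - 42\right) = 20015 \cdot 44553 = 891728295$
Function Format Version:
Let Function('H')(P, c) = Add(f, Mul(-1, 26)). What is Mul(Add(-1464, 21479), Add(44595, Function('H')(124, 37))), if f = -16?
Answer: 891728295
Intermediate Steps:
Function('H')(P, c) = -42 (Function('H')(P, c) = Add(-16, Mul(-1, 26)) = Add(-16, -26) = -42)
Mul(Add(-1464, 21479), Add(44595, Function('H')(124, 37))) = Mul(Add(-1464, 21479), Add(44595, -42)) = Mul(20015, 44553) = 891728295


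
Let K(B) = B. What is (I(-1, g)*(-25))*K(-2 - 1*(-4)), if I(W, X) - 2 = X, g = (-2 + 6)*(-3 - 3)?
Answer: 1100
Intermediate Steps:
g = -24 (g = 4*(-6) = -24)
I(W, X) = 2 + X
(I(-1, g)*(-25))*K(-2 - 1*(-4)) = ((2 - 24)*(-25))*(-2 - 1*(-4)) = (-22*(-25))*(-2 + 4) = 550*2 = 1100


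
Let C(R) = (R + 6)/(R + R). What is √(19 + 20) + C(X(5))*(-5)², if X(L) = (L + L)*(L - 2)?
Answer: 15 + √39 ≈ 21.245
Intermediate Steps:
X(L) = 2*L*(-2 + L) (X(L) = (2*L)*(-2 + L) = 2*L*(-2 + L))
C(R) = (6 + R)/(2*R) (C(R) = (6 + R)/((2*R)) = (6 + R)*(1/(2*R)) = (6 + R)/(2*R))
√(19 + 20) + C(X(5))*(-5)² = √(19 + 20) + ((6 + 2*5*(-2 + 5))/(2*((2*5*(-2 + 5)))))*(-5)² = √39 + ((6 + 2*5*3)/(2*((2*5*3))))*25 = √39 + ((½)*(6 + 30)/30)*25 = √39 + ((½)*(1/30)*36)*25 = √39 + (⅗)*25 = √39 + 15 = 15 + √39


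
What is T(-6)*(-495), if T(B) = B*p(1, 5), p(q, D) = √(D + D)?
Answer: 2970*√10 ≈ 9392.0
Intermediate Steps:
p(q, D) = √2*√D (p(q, D) = √(2*D) = √2*√D)
T(B) = B*√10 (T(B) = B*(√2*√5) = B*√10)
T(-6)*(-495) = -6*√10*(-495) = 2970*√10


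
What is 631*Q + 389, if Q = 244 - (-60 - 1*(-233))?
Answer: 45190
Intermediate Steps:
Q = 71 (Q = 244 - (-60 + 233) = 244 - 1*173 = 244 - 173 = 71)
631*Q + 389 = 631*71 + 389 = 44801 + 389 = 45190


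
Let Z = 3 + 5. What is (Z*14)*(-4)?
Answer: -448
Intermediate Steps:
Z = 8
(Z*14)*(-4) = (8*14)*(-4) = 112*(-4) = -448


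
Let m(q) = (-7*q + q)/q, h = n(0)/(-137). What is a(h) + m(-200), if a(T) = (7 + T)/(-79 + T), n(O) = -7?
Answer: -32931/5408 ≈ -6.0893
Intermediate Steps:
h = 7/137 (h = -7/(-137) = -7*(-1/137) = 7/137 ≈ 0.051095)
a(T) = (7 + T)/(-79 + T)
m(q) = -6 (m(q) = (-6*q)/q = -6)
a(h) + m(-200) = (7 + 7/137)/(-79 + 7/137) - 6 = (966/137)/(-10816/137) - 6 = -137/10816*966/137 - 6 = -483/5408 - 6 = -32931/5408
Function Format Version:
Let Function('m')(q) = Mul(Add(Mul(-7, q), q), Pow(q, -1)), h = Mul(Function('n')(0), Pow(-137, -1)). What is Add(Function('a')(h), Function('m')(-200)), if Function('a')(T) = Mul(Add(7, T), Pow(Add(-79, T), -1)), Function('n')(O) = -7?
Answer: Rational(-32931, 5408) ≈ -6.0893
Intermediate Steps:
h = Rational(7, 137) (h = Mul(-7, Pow(-137, -1)) = Mul(-7, Rational(-1, 137)) = Rational(7, 137) ≈ 0.051095)
Function('a')(T) = Mul(Pow(Add(-79, T), -1), Add(7, T))
Function('m')(q) = -6 (Function('m')(q) = Mul(Mul(-6, q), Pow(q, -1)) = -6)
Add(Function('a')(h), Function('m')(-200)) = Add(Mul(Pow(Add(-79, Rational(7, 137)), -1), Add(7, Rational(7, 137))), -6) = Add(Mul(Pow(Rational(-10816, 137), -1), Rational(966, 137)), -6) = Add(Mul(Rational(-137, 10816), Rational(966, 137)), -6) = Add(Rational(-483, 5408), -6) = Rational(-32931, 5408)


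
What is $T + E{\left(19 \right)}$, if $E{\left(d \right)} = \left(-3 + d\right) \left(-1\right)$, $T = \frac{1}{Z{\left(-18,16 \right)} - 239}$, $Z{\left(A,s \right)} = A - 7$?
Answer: $- \frac{4225}{264} \approx -16.004$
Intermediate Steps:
$Z{\left(A,s \right)} = -7 + A$ ($Z{\left(A,s \right)} = A - 7 = -7 + A$)
$T = - \frac{1}{264}$ ($T = \frac{1}{\left(-7 - 18\right) - 239} = \frac{1}{-25 - 239} = \frac{1}{-264} = - \frac{1}{264} \approx -0.0037879$)
$E{\left(d \right)} = 3 - d$
$T + E{\left(19 \right)} = - \frac{1}{264} + \left(3 - 19\right) = - \frac{1}{264} - 16 = - \frac{4225}{264}$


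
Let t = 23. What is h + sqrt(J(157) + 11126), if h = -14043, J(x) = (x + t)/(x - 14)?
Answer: -14043 + sqrt(227541314)/143 ≈ -13938.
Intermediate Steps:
J(x) = (23 + x)/(-14 + x) (J(x) = (x + 23)/(x - 14) = (23 + x)/(-14 + x))
h + sqrt(J(157) + 11126) = -14043 + sqrt((23 + 157)/(-14 + 157) + 11126) = -14043 + sqrt(180/143 + 11126) = -14043 + sqrt(1591198/143) = -14043 + sqrt(227541314)/143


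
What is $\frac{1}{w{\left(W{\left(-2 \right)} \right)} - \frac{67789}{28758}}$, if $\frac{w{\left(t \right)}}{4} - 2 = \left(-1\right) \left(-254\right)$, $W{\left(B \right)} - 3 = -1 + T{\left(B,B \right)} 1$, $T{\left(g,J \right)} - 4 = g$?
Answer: $\frac{28758}{29380403} \approx 0.00097882$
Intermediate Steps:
$T{\left(g,J \right)} = 4 + g$
$W{\left(B \right)} = 6 + B$ ($W{\left(B \right)} = 3 + \left(-1 + \left(4 + B\right) 1\right) = 3 + \left(-1 + \left(4 + B\right)\right) = 3 + \left(3 + B\right) = 6 + B$)
$w{\left(t \right)} = 1024$ ($w{\left(t \right)} = 8 + 4 \left(\left(-1\right) \left(-254\right)\right) = 8 + 4 \cdot 254 = 8 + 1016 = 1024$)
$\frac{1}{w{\left(W{\left(-2 \right)} \right)} - \frac{67789}{28758}} = \frac{1}{1024 - \frac{67789}{28758}} = \frac{1}{\frac{29380403}{28758}} = \frac{28758}{29380403}$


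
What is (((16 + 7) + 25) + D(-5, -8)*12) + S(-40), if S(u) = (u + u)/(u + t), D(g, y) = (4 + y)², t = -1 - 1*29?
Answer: 1688/7 ≈ 241.14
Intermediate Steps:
t = -30 (t = -1 - 29 = -30)
S(u) = 2*u/(-30 + u) (S(u) = (u + u)/(u - 30) = (2*u)/(-30 + u) = 2*u/(-30 + u))
(((16 + 7) + 25) + D(-5, -8)*12) + S(-40) = (((16 + 7) + 25) + (4 - 8)²*12) + 2*(-40)/(-30 - 40) = ((23 + 25) + (-4)²*12) + 2*(-40)/(-70) = (48 + 16*12) + 2*(-40)*(-1/70) = (48 + 192) + 8/7 = 240 + 8/7 = 1688/7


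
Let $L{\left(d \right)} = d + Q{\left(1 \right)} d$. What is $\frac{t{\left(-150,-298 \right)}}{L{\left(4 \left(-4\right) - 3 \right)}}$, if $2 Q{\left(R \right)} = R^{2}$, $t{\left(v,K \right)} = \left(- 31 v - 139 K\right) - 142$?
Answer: $- \frac{30620}{19} \approx -1611.6$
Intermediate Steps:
$t{\left(v,K \right)} = -142 - 139 K - 31 v$ ($t{\left(v,K \right)} = \left(- 139 K - 31 v\right) - 142 = -142 - 139 K - 31 v$)
$Q{\left(R \right)} = \frac{R^{2}}{2}$
$L{\left(d \right)} = \frac{3 d}{2}$ ($L{\left(d \right)} = d + \frac{1^{2}}{2} d = d + \frac{1}{2} \cdot 1 d = d + \frac{d}{2} = \frac{3 d}{2}$)
$\frac{t{\left(-150,-298 \right)}}{L{\left(4 \left(-4\right) - 3 \right)}} = \frac{-142 - -41422 - -4650}{\frac{3}{2} \left(4 \left(-4\right) - 3\right)} = \frac{-142 + 41422 + 4650}{\frac{3}{2} \left(-16 - 3\right)} = \frac{45930}{\frac{3}{2} \left(-19\right)} = \frac{45930}{- \frac{57}{2}} = 45930 \left(- \frac{2}{57}\right) = - \frac{30620}{19}$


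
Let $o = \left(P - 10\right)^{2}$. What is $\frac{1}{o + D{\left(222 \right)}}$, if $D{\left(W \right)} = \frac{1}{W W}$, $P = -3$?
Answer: $\frac{49284}{8328997} \approx 0.0059172$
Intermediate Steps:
$o = 169$ ($o = \left(-3 - 10\right)^{2} = \left(-13\right)^{2} = 169$)
$D{\left(W \right)} = \frac{1}{W^{2}}$
$\frac{1}{o + D{\left(222 \right)}} = \frac{1}{169 + \frac{1}{49284}} = \frac{1}{\frac{8328997}{49284}} = \frac{49284}{8328997}$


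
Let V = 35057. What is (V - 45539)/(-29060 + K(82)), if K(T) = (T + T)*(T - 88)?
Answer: 5241/15022 ≈ 0.34889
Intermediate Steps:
K(T) = 2*T*(-88 + T) (K(T) = (2*T)*(-88 + T) = 2*T*(-88 + T))
(V - 45539)/(-29060 + K(82)) = (35057 - 45539)/(-29060 + 2*82*(-88 + 82)) = -10482/(-29060 + 2*82*(-6)) = -10482/(-29060 - 984) = -10482/(-30044) = -10482*(-1/30044) = 5241/15022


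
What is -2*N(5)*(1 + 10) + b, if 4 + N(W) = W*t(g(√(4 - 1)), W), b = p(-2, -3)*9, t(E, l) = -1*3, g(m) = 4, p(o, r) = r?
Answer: 391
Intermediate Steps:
t(E, l) = -3
b = -27 (b = -3*9 = -27)
N(W) = -4 - 3*W (N(W) = -4 + W*(-3) = -4 - 3*W)
-2*N(5)*(1 + 10) + b = -2*(-4 - 3*5)*(1 + 10) - 27 = -2*(-4 - 15)*11 - 27 = -(-38)*11 - 27 = -2*(-209) - 27 = 418 - 27 = 391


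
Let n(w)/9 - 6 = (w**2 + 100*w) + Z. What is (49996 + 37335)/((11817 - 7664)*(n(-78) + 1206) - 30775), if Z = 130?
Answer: -87331/54077917 ≈ -0.0016149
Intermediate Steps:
n(w) = 1224 + 9*w**2 + 900*w (n(w) = 54 + 9*((w**2 + 100*w) + 130) = 54 + 9*(130 + w**2 + 100*w) = 54 + (1170 + 9*w**2 + 900*w) = 1224 + 9*w**2 + 900*w)
(49996 + 37335)/((11817 - 7664)*(n(-78) + 1206) - 30775) = (49996 + 37335)/((11817 - 7664)*((1224 + 9*(-78)**2 + 900*(-78)) + 1206) - 30775) = 87331/(4153*((1224 + 9*6084 - 70200) + 1206) - 30775) = 87331/(4153*((1224 + 54756 - 70200) + 1206) - 30775) = 87331/(4153*(-14220 + 1206) - 30775) = 87331/(4153*(-13014) - 30775) = 87331/(-54047142 - 30775) = 87331/(-54077917) = 87331*(-1/54077917) = -87331/54077917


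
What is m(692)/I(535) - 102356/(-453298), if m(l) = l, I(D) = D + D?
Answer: 105800784/121257215 ≈ 0.87253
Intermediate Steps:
I(D) = 2*D
m(692)/I(535) - 102356/(-453298) = 692/((2*535)) - 102356/(-453298) = 692/1070 - 102356*(-1/453298) = 692*(1/1070) + 51178/226649 = 346/535 + 51178/226649 = 105800784/121257215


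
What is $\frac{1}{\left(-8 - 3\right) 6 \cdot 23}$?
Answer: $- \frac{1}{1518} \approx -0.00065876$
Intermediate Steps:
$\frac{1}{\left(-8 - 3\right) 6 \cdot 23} = \frac{1}{\left(-11\right) 6 \cdot 23} = \frac{1}{\left(-66\right) 23} = \frac{1}{-1518} = - \frac{1}{1518}$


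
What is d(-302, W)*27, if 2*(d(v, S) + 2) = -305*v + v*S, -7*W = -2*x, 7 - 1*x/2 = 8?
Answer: 8720325/7 ≈ 1.2458e+6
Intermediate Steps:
x = -2 (x = 14 - 2*8 = 14 - 16 = -2)
W = -4/7 (W = -(-2)*(-2)/7 = -⅐*4 = -4/7 ≈ -0.57143)
d(v, S) = -2 - 305*v/2 + S*v/2 (d(v, S) = -2 + (-305*v + v*S)/2 = -2 + (-305*v + S*v)/2 = -2 + (-305*v/2 + S*v/2) = -2 - 305*v/2 + S*v/2)
d(-302, W)*27 = (-2 - 305/2*(-302) + (½)*(-4/7)*(-302))*27 = (-2 + 46055 + 604/7)*27 = (322975/7)*27 = 8720325/7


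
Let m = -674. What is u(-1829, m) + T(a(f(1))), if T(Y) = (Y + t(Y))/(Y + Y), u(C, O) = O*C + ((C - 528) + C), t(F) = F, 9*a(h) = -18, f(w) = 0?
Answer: 1228561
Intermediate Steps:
a(h) = -2 (a(h) = (1/9)*(-18) = -2)
u(C, O) = -528 + 2*C + C*O (u(C, O) = C*O + ((-528 + C) + C) = C*O + (-528 + 2*C) = -528 + 2*C + C*O)
T(Y) = 1 (T(Y) = (Y + Y)/(Y + Y) = (2*Y)/((2*Y)) = (2*Y)*(1/(2*Y)) = 1)
u(-1829, m) + T(a(f(1))) = (-528 + 2*(-1829) - 1829*(-674)) + 1 = (-528 - 3658 + 1232746) + 1 = 1228560 + 1 = 1228561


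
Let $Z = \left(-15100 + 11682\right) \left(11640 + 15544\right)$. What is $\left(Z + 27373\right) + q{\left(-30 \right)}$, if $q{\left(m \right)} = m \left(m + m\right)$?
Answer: $-92885739$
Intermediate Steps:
$q{\left(m \right)} = 2 m^{2}$ ($q{\left(m \right)} = m 2 m = 2 m^{2}$)
$Z = -92914912$ ($Z = \left(-3418\right) 27184 = -92914912$)
$\left(Z + 27373\right) + q{\left(-30 \right)} = \left(-92914912 + 27373\right) + 2 \left(-30\right)^{2} = -92887539 + 2 \cdot 900 = -92887539 + 1800 = -92885739$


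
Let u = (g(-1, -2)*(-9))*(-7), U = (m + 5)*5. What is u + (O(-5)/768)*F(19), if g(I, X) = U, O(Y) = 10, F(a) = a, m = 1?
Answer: 725855/384 ≈ 1890.2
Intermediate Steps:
U = 30 (U = (1 + 5)*5 = 6*5 = 30)
g(I, X) = 30
u = 1890 (u = (30*(-9))*(-7) = -270*(-7) = 1890)
u + (O(-5)/768)*F(19) = 1890 + (10/768)*19 = 1890 + (10*(1/768))*19 = 1890 + (5/384)*19 = 1890 + 95/384 = 725855/384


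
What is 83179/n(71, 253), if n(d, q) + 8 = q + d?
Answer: 83179/316 ≈ 263.22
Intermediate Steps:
n(d, q) = -8 + d + q (n(d, q) = -8 + (q + d) = -8 + (d + q) = -8 + d + q)
83179/n(71, 253) = 83179/(-8 + 71 + 253) = 83179/316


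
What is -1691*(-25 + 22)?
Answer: 5073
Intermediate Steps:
-1691*(-25 + 22) = -1691*(-3) = 5073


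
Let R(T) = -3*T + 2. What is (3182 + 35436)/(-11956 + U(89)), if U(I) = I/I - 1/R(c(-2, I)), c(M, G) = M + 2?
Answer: -77236/23911 ≈ -3.2301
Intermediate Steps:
c(M, G) = 2 + M
R(T) = 2 - 3*T
U(I) = ½ (U(I) = I/I - 1/(2 - 3*(2 - 2)) = 1 - 1/(2 - 3*0) = 1 - 1/(2 + 0) = 1 - 1/2 = 1 - 1*½ = 1 - ½ = ½)
(3182 + 35436)/(-11956 + U(89)) = (3182 + 35436)/(-11956 + ½) = 38618/(-23911/2) = 38618*(-2/23911) = -77236/23911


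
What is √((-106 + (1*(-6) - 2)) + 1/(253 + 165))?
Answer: I*√19918118/418 ≈ 10.677*I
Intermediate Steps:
√((-106 + (1*(-6) - 2)) + 1/(253 + 165)) = √((-106 + (-6 - 2)) + 1/418) = √((-106 - 8) + 1/418) = √(-114 + 1/418) = √(-47651/418) = I*√19918118/418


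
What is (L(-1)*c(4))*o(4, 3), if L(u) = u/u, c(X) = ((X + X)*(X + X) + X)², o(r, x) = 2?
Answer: 9248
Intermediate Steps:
c(X) = (X + 4*X²)² (c(X) = ((2*X)*(2*X) + X)² = (4*X² + X)² = (X + 4*X²)²)
L(u) = 1
(L(-1)*c(4))*o(4, 3) = (1*(4²*(1 + 4*4)²))*2 = (1*(16*(1 + 16)²))*2 = (1*(16*17²))*2 = (1*(16*289))*2 = (1*4624)*2 = 4624*2 = 9248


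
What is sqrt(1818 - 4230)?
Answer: 6*I*sqrt(67) ≈ 49.112*I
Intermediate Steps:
sqrt(1818 - 4230) = sqrt(-2412) = 6*I*sqrt(67)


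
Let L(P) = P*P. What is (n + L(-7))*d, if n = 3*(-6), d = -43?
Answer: -1333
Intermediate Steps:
n = -18
L(P) = P²
(n + L(-7))*d = (-18 + (-7)²)*(-43) = (-18 + 49)*(-43) = 31*(-43) = -1333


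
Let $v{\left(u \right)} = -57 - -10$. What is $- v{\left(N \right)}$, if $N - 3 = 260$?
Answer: $47$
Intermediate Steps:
$N = 263$ ($N = 3 + 260 = 263$)
$v{\left(u \right)} = -47$ ($v{\left(u \right)} = -57 + 10 = -47$)
$- v{\left(N \right)} = \left(-1\right) \left(-47\right) = 47$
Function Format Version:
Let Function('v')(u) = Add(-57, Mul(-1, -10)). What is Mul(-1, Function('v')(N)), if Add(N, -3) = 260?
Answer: 47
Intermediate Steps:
N = 263 (N = Add(3, 260) = 263)
Function('v')(u) = -47 (Function('v')(u) = Add(-57, 10) = -47)
Mul(-1, Function('v')(N)) = Mul(-1, -47) = 47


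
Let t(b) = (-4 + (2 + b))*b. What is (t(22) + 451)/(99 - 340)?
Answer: -891/241 ≈ -3.6971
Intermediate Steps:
t(b) = b*(-2 + b) (t(b) = (-2 + b)*b = b*(-2 + b))
(t(22) + 451)/(99 - 340) = (22*(-2 + 22) + 451)/(99 - 340) = (22*20 + 451)/(-241) = (440 + 451)*(-1/241) = 891*(-1/241) = -891/241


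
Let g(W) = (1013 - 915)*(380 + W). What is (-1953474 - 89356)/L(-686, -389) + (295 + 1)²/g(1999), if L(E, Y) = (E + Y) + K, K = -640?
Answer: 972285170/815997 ≈ 1191.5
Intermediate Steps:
g(W) = 37240 + 98*W (g(W) = 98*(380 + W) = 37240 + 98*W)
L(E, Y) = -640 + E + Y (L(E, Y) = (E + Y) - 640 = -640 + E + Y)
(-1953474 - 89356)/L(-686, -389) + (295 + 1)²/g(1999) = (-1953474 - 89356)/(-640 - 686 - 389) + (295 + 1)²/(37240 + 98*1999) = -2042830/(-1715) + 296²/(37240 + 195902) = -2042830*(-1/1715) + 87616/233142 = 408566/343 + 87616*(1/233142) = 408566/343 + 43808/116571 = 972285170/815997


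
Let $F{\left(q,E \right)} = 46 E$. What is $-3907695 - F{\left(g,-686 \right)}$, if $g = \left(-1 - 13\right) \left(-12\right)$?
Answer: $-3876139$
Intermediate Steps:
$g = 168$ ($g = \left(-14\right) \left(-12\right) = 168$)
$-3907695 - F{\left(g,-686 \right)} = -3907695 - 46 \left(-686\right) = -3907695 - -31556 = -3907695 + 31556 = -3876139$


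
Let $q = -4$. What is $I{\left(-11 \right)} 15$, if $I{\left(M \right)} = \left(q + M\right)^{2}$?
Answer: $3375$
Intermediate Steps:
$I{\left(M \right)} = \left(-4 + M\right)^{2}$
$I{\left(-11 \right)} 15 = \left(-4 - 11\right)^{2} \cdot 15 = \left(-15\right)^{2} \cdot 15 = 225 \cdot 15 = 3375$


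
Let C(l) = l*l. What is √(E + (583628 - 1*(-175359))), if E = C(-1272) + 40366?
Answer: 3*√268593 ≈ 1554.8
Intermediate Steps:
C(l) = l²
E = 1658350 (E = (-1272)² + 40366 = 1617984 + 40366 = 1658350)
√(E + (583628 - 1*(-175359))) = √(1658350 + (583628 - 1*(-175359))) = √(1658350 + (583628 + 175359)) = √(1658350 + 758987) = √2417337 = 3*√268593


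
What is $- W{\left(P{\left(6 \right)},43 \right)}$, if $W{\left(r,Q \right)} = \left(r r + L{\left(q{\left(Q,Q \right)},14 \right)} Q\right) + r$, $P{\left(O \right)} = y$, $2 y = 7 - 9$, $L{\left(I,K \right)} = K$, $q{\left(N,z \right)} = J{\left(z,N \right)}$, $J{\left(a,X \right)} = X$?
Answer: $-602$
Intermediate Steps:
$q{\left(N,z \right)} = N$
$y = -1$ ($y = \frac{7 - 9}{2} = \frac{1}{2} \left(-2\right) = -1$)
$P{\left(O \right)} = -1$
$W{\left(r,Q \right)} = r + r^{2} + 14 Q$ ($W{\left(r,Q \right)} = \left(r r + 14 Q\right) + r = \left(r^{2} + 14 Q\right) + r = r + r^{2} + 14 Q$)
$- W{\left(P{\left(6 \right)},43 \right)} = - (-1 + \left(-1\right)^{2} + 14 \cdot 43) = - (-1 + 1 + 602) = \left(-1\right) 602 = -602$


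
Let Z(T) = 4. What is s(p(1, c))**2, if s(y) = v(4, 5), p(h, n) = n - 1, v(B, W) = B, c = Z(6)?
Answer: 16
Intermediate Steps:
c = 4
p(h, n) = -1 + n
s(y) = 4
s(p(1, c))**2 = 4**2 = 16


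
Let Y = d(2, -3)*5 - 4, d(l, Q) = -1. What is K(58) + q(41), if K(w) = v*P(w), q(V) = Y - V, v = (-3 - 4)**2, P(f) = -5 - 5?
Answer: -540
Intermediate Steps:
P(f) = -10
v = 49 (v = (-7)**2 = 49)
Y = -9 (Y = -1*5 - 4 = -5 - 4 = -9)
q(V) = -9 - V
K(w) = -490 (K(w) = 49*(-10) = -490)
K(58) + q(41) = -490 + (-9 - 1*41) = -490 + (-9 - 41) = -490 - 50 = -540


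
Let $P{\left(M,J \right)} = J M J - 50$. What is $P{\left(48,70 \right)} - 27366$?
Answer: $207784$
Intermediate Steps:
$P{\left(M,J \right)} = -50 + M J^{2}$ ($P{\left(M,J \right)} = M J^{2} - 50 = -50 + M J^{2}$)
$P{\left(48,70 \right)} - 27366 = \left(-50 + 48 \cdot 70^{2}\right) - 27366 = \left(-50 + 48 \cdot 4900\right) - 27366 = \left(-50 + 235200\right) - 27366 = 235150 - 27366 = 207784$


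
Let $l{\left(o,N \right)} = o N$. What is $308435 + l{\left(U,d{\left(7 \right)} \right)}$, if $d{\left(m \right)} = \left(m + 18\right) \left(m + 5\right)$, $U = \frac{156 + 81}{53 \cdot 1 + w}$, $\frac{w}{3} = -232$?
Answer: $\frac{198252605}{643} \approx 3.0832 \cdot 10^{5}$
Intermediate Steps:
$w = -696$ ($w = 3 \left(-232\right) = -696$)
$U = - \frac{237}{643}$ ($U = \frac{156 + 81}{53 \cdot 1 - 696} = \frac{237}{53 - 696} = \frac{237}{-643} = 237 \left(- \frac{1}{643}\right) = - \frac{237}{643} \approx -0.36858$)
$d{\left(m \right)} = \left(5 + m\right) \left(18 + m\right)$ ($d{\left(m \right)} = \left(18 + m\right) \left(5 + m\right) = \left(5 + m\right) \left(18 + m\right)$)
$l{\left(o,N \right)} = N o$
$308435 + l{\left(U,d{\left(7 \right)} \right)} = 308435 + \left(90 + 7^{2} + 23 \cdot 7\right) \left(- \frac{237}{643}\right) = 308435 + \left(90 + 49 + 161\right) \left(- \frac{237}{643}\right) = 308435 + 300 \left(- \frac{237}{643}\right) = 308435 - \frac{71100}{643} = \frac{198252605}{643}$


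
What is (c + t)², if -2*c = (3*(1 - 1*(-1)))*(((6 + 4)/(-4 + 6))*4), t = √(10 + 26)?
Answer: 2916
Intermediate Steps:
t = 6 (t = √36 = 6)
c = -60 (c = -3*(1 - 1*(-1))*((6 + 4)/(-4 + 6))*4/2 = -3*(1 + 1)*(10/2)*4/2 = -3*2*(10*(½))*4/2 = -3*5*4 = -3*20 = -½*120 = -60)
(c + t)² = (-60 + 6)² = (-54)² = 2916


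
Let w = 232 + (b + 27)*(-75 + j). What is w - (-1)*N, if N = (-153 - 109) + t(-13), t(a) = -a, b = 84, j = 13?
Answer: -6899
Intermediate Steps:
w = -6650 (w = 232 + (84 + 27)*(-75 + 13) = 232 + 111*(-62) = 232 - 6882 = -6650)
N = -249 (N = (-153 - 109) - 1*(-13) = -262 + 13 = -249)
w - (-1)*N = -6650 - (-1)*(-249) = -6650 - 1*249 = -6650 - 249 = -6899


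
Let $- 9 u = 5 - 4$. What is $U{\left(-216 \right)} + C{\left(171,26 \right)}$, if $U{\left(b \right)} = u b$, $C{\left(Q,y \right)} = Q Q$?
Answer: $29265$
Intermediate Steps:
$u = - \frac{1}{9}$ ($u = - \frac{5 - 4}{9} = \left(- \frac{1}{9}\right) 1 = - \frac{1}{9} \approx -0.11111$)
$C{\left(Q,y \right)} = Q^{2}$
$U{\left(b \right)} = - \frac{b}{9}$
$U{\left(-216 \right)} + C{\left(171,26 \right)} = \left(- \frac{1}{9}\right) \left(-216\right) + 171^{2} = 24 + 29241 = 29265$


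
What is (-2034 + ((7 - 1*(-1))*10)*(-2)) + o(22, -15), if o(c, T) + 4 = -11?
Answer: -2209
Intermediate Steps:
o(c, T) = -15 (o(c, T) = -4 - 11 = -15)
(-2034 + ((7 - 1*(-1))*10)*(-2)) + o(22, -15) = (-2034 + ((7 - 1*(-1))*10)*(-2)) - 15 = (-2034 + ((7 + 1)*10)*(-2)) - 15 = (-2034 + (8*10)*(-2)) - 15 = (-2034 + 80*(-2)) - 15 = (-2034 - 160) - 15 = -2194 - 15 = -2209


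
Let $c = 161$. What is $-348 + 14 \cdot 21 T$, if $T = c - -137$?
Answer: $87264$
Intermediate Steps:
$T = 298$ ($T = 161 - -137 = 161 + 137 = 298$)
$-348 + 14 \cdot 21 T = -348 + 14 \cdot 21 \cdot 298 = -348 + 294 \cdot 298 = -348 + 87612 = 87264$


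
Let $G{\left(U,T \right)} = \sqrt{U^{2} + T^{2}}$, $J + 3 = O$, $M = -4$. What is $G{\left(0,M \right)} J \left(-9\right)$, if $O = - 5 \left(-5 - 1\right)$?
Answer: $-972$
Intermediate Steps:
$O = 30$ ($O = \left(-5\right) \left(-6\right) = 30$)
$J = 27$ ($J = -3 + 30 = 27$)
$G{\left(U,T \right)} = \sqrt{T^{2} + U^{2}}$
$G{\left(0,M \right)} J \left(-9\right) = \sqrt{\left(-4\right)^{2} + 0^{2}} \cdot 27 \left(-9\right) = \sqrt{16 + 0} \cdot 27 \left(-9\right) = \sqrt{16} \cdot 27 \left(-9\right) = 4 \cdot 27 \left(-9\right) = 108 \left(-9\right) = -972$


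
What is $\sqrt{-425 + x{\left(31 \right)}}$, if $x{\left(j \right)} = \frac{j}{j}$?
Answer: $2 i \sqrt{106} \approx 20.591 i$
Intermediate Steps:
$x{\left(j \right)} = 1$
$\sqrt{-425 + x{\left(31 \right)}} = \sqrt{-425 + 1} = \sqrt{-424} = 2 i \sqrt{106}$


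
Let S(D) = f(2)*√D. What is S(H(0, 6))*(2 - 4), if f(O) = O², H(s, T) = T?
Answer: -8*√6 ≈ -19.596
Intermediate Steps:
S(D) = 4*√D (S(D) = 2²*√D = 4*√D)
S(H(0, 6))*(2 - 4) = (4*√6)*(2 - 4) = (4*√6)*(-2) = -8*√6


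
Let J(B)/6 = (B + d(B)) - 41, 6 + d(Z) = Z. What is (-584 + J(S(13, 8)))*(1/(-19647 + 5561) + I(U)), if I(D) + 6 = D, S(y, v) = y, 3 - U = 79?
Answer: 410043815/7043 ≈ 58220.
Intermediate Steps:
U = -76 (U = 3 - 1*79 = 3 - 79 = -76)
d(Z) = -6 + Z
I(D) = -6 + D
J(B) = -282 + 12*B (J(B) = 6*((B + (-6 + B)) - 41) = 6*((-6 + 2*B) - 41) = 6*(-47 + 2*B) = -282 + 12*B)
(-584 + J(S(13, 8)))*(1/(-19647 + 5561) + I(U)) = (-584 + (-282 + 12*13))*(1/(-19647 + 5561) + (-6 - 76)) = (-584 + (-282 + 156))*(1/(-14086) - 82) = (-584 - 126)*(-1/14086 - 82) = -710*(-1155053/14086) = 410043815/7043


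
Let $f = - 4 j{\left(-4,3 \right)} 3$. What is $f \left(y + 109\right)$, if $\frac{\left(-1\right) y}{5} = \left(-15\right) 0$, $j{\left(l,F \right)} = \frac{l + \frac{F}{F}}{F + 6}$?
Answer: $436$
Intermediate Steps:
$j{\left(l,F \right)} = \frac{1 + l}{6 + F}$ ($j{\left(l,F \right)} = \frac{l + 1}{6 + F} = \frac{1 + l}{6 + F}$)
$y = 0$ ($y = - 5 \left(\left(-15\right) 0\right) = \left(-5\right) 0 = 0$)
$f = 4$ ($f = - 4 \frac{1 - 4}{6 + 3} \cdot 3 = - 4 \cdot \frac{1}{9} \left(-3\right) 3 = \left(-4\right) \left(- \frac{1}{3}\right) 3 = \frac{4}{3} \cdot 3 = 4$)
$f \left(y + 109\right) = 4 \left(0 + 109\right) = 4 \cdot 109 = 436$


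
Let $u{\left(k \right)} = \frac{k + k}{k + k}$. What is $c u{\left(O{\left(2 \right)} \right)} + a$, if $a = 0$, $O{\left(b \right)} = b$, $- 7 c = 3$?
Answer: $- \frac{3}{7} \approx -0.42857$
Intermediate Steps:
$c = - \frac{3}{7}$ ($c = \left(- \frac{1}{7}\right) 3 = - \frac{3}{7} \approx -0.42857$)
$u{\left(k \right)} = 1$ ($u{\left(k \right)} = \frac{2 k}{2 k} = 2 k \frac{1}{2 k} = 1$)
$c u{\left(O{\left(2 \right)} \right)} + a = \left(- \frac{3}{7}\right) 1 + 0 = - \frac{3}{7} + 0 = - \frac{3}{7}$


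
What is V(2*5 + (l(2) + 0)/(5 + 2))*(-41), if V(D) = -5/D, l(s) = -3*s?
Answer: 1435/64 ≈ 22.422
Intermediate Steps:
V(2*5 + (l(2) + 0)/(5 + 2))*(-41) = -5/(2*5 + (-3*2 + 0)/(5 + 2))*(-41) = -5/(10 + (-6 + 0)/7)*(-41) = -5/(10 - 6*⅐)*(-41) = -5/(10 - 6/7)*(-41) = -5/64/7*(-41) = -5*7/64*(-41) = -35/64*(-41) = 1435/64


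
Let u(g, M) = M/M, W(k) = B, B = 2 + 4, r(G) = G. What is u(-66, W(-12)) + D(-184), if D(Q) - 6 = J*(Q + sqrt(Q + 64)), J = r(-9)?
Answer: 1663 - 18*I*sqrt(30) ≈ 1663.0 - 98.59*I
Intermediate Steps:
B = 6
J = -9
W(k) = 6
D(Q) = 6 - 9*Q - 9*sqrt(64 + Q) (D(Q) = 6 - 9*(Q + sqrt(Q + 64)) = 6 - 9*(Q + sqrt(64 + Q)) = 6 + (-9*Q - 9*sqrt(64 + Q)) = 6 - 9*Q - 9*sqrt(64 + Q))
u(g, M) = 1
u(-66, W(-12)) + D(-184) = 1 + (6 - 9*(-184) - 9*sqrt(64 - 184)) = 1 + (6 + 1656 - 18*I*sqrt(30)) = 1 + (1662 - 18*I*sqrt(30)) = 1663 - 18*I*sqrt(30)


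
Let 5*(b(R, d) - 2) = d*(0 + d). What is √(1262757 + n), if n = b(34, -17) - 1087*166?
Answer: √27059370/5 ≈ 1040.4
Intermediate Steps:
b(R, d) = 2 + d²/5 (b(R, d) = 2 + (d*(0 + d))/5 = 2 + (d*d)/5 = 2 + d²/5)
n = -901911/5 (n = (2 + (⅕)*(-17)²) - 1087*166 = (2 + (⅕)*289) - 180442 = (2 + 289/5) - 180442 = 299/5 - 180442 = -901911/5 ≈ -1.8038e+5)
√(1262757 + n) = √(1262757 - 901911/5) = √(5411874/5) = √27059370/5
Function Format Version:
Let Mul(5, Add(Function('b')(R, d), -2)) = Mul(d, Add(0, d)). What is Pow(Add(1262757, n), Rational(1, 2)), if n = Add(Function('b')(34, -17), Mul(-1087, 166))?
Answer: Mul(Rational(1, 5), Pow(27059370, Rational(1, 2))) ≈ 1040.4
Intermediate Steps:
Function('b')(R, d) = Add(2, Mul(Rational(1, 5), Pow(d, 2))) (Function('b')(R, d) = Add(2, Mul(Rational(1, 5), Mul(d, Add(0, d)))) = Add(2, Mul(Rational(1, 5), Mul(d, d))) = Add(2, Mul(Rational(1, 5), Pow(d, 2))))
n = Rational(-901911, 5) (n = Add(Add(2, Mul(Rational(1, 5), Pow(-17, 2))), Mul(-1087, 166)) = Add(Add(2, Mul(Rational(1, 5), 289)), -180442) = Add(Add(2, Rational(289, 5)), -180442) = Add(Rational(299, 5), -180442) = Rational(-901911, 5) ≈ -1.8038e+5)
Pow(Add(1262757, n), Rational(1, 2)) = Pow(Add(1262757, Rational(-901911, 5)), Rational(1, 2)) = Pow(Rational(5411874, 5), Rational(1, 2)) = Mul(Rational(1, 5), Pow(27059370, Rational(1, 2)))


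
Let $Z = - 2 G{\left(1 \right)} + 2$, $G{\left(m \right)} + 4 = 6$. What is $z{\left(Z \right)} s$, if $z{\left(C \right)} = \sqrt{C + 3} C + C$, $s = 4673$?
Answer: $-18692$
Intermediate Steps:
$G{\left(m \right)} = 2$ ($G{\left(m \right)} = -4 + 6 = 2$)
$Z = -2$ ($Z = \left(-2\right) 2 + 2 = -4 + 2 = -2$)
$z{\left(C \right)} = C + C \sqrt{3 + C}$ ($z{\left(C \right)} = \sqrt{3 + C} C + C = C \sqrt{3 + C} + C = C + C \sqrt{3 + C}$)
$z{\left(Z \right)} s = - 2 \left(1 + \sqrt{3 - 2}\right) 4673 = - 2 \left(1 + \sqrt{1}\right) 4673 = - 2 \left(1 + 1\right) 4673 = \left(-2\right) 2 \cdot 4673 = \left(-4\right) 4673 = -18692$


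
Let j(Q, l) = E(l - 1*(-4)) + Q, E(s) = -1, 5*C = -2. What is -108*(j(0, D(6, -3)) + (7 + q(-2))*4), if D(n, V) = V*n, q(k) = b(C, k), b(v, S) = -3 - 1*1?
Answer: -1188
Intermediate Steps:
C = -⅖ (C = (⅕)*(-2) = -⅖ ≈ -0.40000)
b(v, S) = -4 (b(v, S) = -3 - 1 = -4)
q(k) = -4
j(Q, l) = -1 + Q
-108*(j(0, D(6, -3)) + (7 + q(-2))*4) = -108*((-1 + 0) + (7 - 4)*4) = -108*(-1 + 3*4) = -108*(-1 + 12) = -108*11 = -1188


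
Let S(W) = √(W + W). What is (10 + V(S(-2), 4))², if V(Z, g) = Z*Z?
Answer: 36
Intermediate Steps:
S(W) = √2*√W (S(W) = √(2*W) = √2*√W)
V(Z, g) = Z²
(10 + V(S(-2), 4))² = (10 + (√2*√(-2))²)² = (10 + (√2*(I*√2))²)² = (10 + (2*I)²)² = (10 - 4)² = 6² = 36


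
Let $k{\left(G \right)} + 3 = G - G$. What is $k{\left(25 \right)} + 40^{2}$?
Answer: $1597$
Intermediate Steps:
$k{\left(G \right)} = -3$ ($k{\left(G \right)} = -3 + \left(G - G\right) = -3 + 0 = -3$)
$k{\left(25 \right)} + 40^{2} = -3 + 40^{2} = -3 + 1600 = 1597$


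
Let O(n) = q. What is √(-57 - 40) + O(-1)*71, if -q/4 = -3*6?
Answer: 5112 + I*√97 ≈ 5112.0 + 9.8489*I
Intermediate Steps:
q = 72 (q = -(-12)*6 = -4*(-18) = 72)
O(n) = 72
√(-57 - 40) + O(-1)*71 = √(-57 - 40) + 72*71 = √(-97) + 5112 = I*√97 + 5112 = 5112 + I*√97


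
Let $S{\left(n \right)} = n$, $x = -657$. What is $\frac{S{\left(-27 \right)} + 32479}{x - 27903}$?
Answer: $- \frac{1159}{1020} \approx -1.1363$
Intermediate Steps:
$\frac{S{\left(-27 \right)} + 32479}{x - 27903} = \frac{-27 + 32479}{-657 - 27903} = \frac{32452}{-28560} = 32452 \left(- \frac{1}{28560}\right) = - \frac{1159}{1020}$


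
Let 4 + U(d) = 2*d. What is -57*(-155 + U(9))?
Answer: 8037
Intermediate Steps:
U(d) = -4 + 2*d
-57*(-155 + U(9)) = -57*(-155 + (-4 + 2*9)) = -57*(-155 + (-4 + 18)) = -57*(-155 + 14) = -57*(-141) = 8037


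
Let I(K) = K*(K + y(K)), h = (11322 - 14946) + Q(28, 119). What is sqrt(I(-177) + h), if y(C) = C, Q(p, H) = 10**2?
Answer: sqrt(59134) ≈ 243.17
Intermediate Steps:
Q(p, H) = 100
h = -3524 (h = (11322 - 14946) + 100 = -3624 + 100 = -3524)
I(K) = 2*K**2 (I(K) = K*(K + K) = K*(2*K) = 2*K**2)
sqrt(I(-177) + h) = sqrt(2*(-177)**2 - 3524) = sqrt(2*31329 - 3524) = sqrt(62658 - 3524) = sqrt(59134)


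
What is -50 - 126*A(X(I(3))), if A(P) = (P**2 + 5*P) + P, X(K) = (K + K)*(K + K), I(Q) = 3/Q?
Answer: -5090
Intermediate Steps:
X(K) = 4*K**2 (X(K) = (2*K)*(2*K) = 4*K**2)
A(P) = P**2 + 6*P
-50 - 126*A(X(I(3))) = -50 - 126*4*(3/3)**2*(6 + 4*(3/3)**2) = -50 - 126*4*(3*(1/3))**2*(6 + 4*(3*(1/3))**2) = -50 - 126*4*1**2*(6 + 4*1**2) = -50 - 126*4*1*(6 + 4*1) = -50 - 504*(6 + 4) = -50 - 504*10 = -50 - 126*40 = -50 - 5040 = -5090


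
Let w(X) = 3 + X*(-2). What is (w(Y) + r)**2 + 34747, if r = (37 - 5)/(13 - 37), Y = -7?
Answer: 314932/9 ≈ 34992.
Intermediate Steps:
w(X) = 3 - 2*X
r = -4/3 (r = 32/(-24) = 32*(-1/24) = -4/3 ≈ -1.3333)
(w(Y) + r)**2 + 34747 = ((3 - 2*(-7)) - 4/3)**2 + 34747 = ((3 + 14) - 4/3)**2 + 34747 = (17 - 4/3)**2 + 34747 = (47/3)**2 + 34747 = 2209/9 + 34747 = 314932/9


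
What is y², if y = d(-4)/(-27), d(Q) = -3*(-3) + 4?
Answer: 169/729 ≈ 0.23182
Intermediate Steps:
d(Q) = 13 (d(Q) = 9 + 4 = 13)
y = -13/27 (y = 13/(-27) = 13*(-1/27) = -13/27 ≈ -0.48148)
y² = (-13/27)² = 169/729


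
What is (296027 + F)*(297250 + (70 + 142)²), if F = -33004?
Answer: 90004892462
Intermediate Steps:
(296027 + F)*(297250 + (70 + 142)²) = (296027 - 33004)*(297250 + (70 + 142)²) = 263023*(297250 + 212²) = 263023*(297250 + 44944) = 263023*342194 = 90004892462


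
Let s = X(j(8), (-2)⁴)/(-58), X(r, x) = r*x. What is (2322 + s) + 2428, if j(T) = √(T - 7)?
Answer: 137742/29 ≈ 4749.7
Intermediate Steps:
j(T) = √(-7 + T)
s = -8/29 (s = (√(-7 + 8)*(-2)⁴)/(-58) = (√1*16)*(-1/58) = (1*16)*(-1/58) = 16*(-1/58) = -8/29 ≈ -0.27586)
(2322 + s) + 2428 = (2322 - 8/29) + 2428 = 67330/29 + 2428 = 137742/29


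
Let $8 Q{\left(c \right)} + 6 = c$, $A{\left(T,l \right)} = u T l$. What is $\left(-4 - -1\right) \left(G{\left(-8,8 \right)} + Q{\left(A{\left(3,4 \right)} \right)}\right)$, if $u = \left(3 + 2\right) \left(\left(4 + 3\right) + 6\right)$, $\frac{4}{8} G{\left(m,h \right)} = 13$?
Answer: $- \frac{1473}{4} \approx -368.25$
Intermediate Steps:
$G{\left(m,h \right)} = 26$ ($G{\left(m,h \right)} = 2 \cdot 13 = 26$)
$u = 65$ ($u = 5 \left(7 + 6\right) = 5 \cdot 13 = 65$)
$A{\left(T,l \right)} = 65 T l$
$Q{\left(c \right)} = - \frac{3}{4} + \frac{c}{8}$
$\left(-4 - -1\right) \left(G{\left(-8,8 \right)} + Q{\left(A{\left(3,4 \right)} \right)}\right) = \left(-4 - -1\right) \left(26 - \left(\frac{3}{4} - \frac{65 \cdot 3 \cdot 4}{8}\right)\right) = \left(-4 + 1\right) \left(26 + \left(- \frac{3}{4} + \frac{1}{8} \cdot 780\right)\right) = - 3 \left(26 + \left(- \frac{3}{4} + \frac{195}{2}\right)\right) = - 3 \left(26 + \frac{387}{4}\right) = \left(-3\right) \frac{491}{4} = - \frac{1473}{4}$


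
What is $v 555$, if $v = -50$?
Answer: $-27750$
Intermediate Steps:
$v 555 = \left(-50\right) 555 = -27750$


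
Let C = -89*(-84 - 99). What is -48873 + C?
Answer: -32586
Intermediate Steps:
C = 16287 (C = -89*(-183) = 16287)
-48873 + C = -48873 + 16287 = -32586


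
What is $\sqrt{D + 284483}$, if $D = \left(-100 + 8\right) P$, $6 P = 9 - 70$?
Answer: $\frac{\sqrt{2568765}}{3} \approx 534.25$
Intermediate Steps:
$P = - \frac{61}{6}$ ($P = \frac{9 - 70}{6} = \frac{1}{6} \left(-61\right) = - \frac{61}{6} \approx -10.167$)
$D = \frac{2806}{3}$ ($D = \left(-100 + 8\right) \left(- \frac{61}{6}\right) = \left(-92\right) \left(- \frac{61}{6}\right) = \frac{2806}{3} \approx 935.33$)
$\sqrt{D + 284483} = \sqrt{\frac{2806}{3} + 284483} = \sqrt{\frac{856255}{3}} = \frac{\sqrt{2568765}}{3}$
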